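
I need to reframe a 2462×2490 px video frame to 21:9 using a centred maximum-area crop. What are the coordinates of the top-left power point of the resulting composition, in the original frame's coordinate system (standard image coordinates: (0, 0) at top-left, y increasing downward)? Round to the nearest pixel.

2462/2490 < 21/9, so the 21:9 crop keeps the full width 2462 and trims height to 2462 × 9/21 = 1055.14 px.
Top offset = (2490 − 1055.14)/2 = 717.43 px; left offset = 0.
Top-left is one-third across and one-third down within the crop:
x = 0.00 + 1 × 2462.00/3 ≈ 821; y = 717.43 + 1 × 1055.14/3 ≈ 1069.

(821, 1069)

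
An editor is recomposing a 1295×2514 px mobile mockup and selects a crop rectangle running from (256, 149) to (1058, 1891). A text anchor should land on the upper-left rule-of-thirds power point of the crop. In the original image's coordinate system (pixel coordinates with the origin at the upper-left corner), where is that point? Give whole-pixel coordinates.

(523, 730)

Crop width = 1058 − 256 = 802 px; one third is 267.33 px.
Crop height = 1891 − 149 = 1742 px; one third is 580.67 px.
The upper-left point is one-third across and one-third down within the crop:
x = 256 + 1 × 267.33 ≈ 523; y = 149 + 1 × 580.67 ≈ 730.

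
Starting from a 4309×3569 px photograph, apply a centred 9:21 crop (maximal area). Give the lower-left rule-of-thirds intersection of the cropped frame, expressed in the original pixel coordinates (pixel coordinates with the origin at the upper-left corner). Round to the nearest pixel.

(1900, 2379)

4309/3569 > 9/21, so the 9:21 crop keeps the full height 3569 and trims width to 3569 × 9/21 = 1529.57 px.
Left offset = (4309 − 1529.57)/2 = 1389.71 px; top offset = 0.
Lower-left is one-third across and two-thirds down within the crop:
x = 1389.71 + 1 × 1529.57/3 ≈ 1900; y = 0.00 + 2 × 3569.00/3 ≈ 2379.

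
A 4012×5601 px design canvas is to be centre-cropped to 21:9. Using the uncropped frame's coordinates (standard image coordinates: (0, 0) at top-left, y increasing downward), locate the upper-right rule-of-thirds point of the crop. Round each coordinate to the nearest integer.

4012/5601 < 21/9, so the 21:9 crop keeps the full width 4012 and trims height to 4012 × 9/21 = 1719.43 px.
Top offset = (5601 − 1719.43)/2 = 1940.79 px; left offset = 0.
Upper-right is two-thirds across and one-third down within the crop:
x = 0.00 + 2 × 4012.00/3 ≈ 2675; y = 1940.79 + 1 × 1719.43/3 ≈ 2514.

x = 2675 px, y = 2514 px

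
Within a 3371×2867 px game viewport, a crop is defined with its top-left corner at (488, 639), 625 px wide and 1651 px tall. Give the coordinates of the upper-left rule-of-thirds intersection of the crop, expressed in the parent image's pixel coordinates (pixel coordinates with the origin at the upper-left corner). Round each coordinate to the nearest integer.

One third of the crop width 625 is 208.33 px.
One third of the crop height 1651 is 550.33 px.
The upper-left point is one-third across and one-third down within the crop:
x = 488 + 1 × 208.33 ≈ 696; y = 639 + 1 × 550.33 ≈ 1189.

(696, 1189)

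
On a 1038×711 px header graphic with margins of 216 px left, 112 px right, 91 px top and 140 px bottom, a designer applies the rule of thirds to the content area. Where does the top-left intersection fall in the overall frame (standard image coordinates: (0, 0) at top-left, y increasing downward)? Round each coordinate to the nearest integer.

x = 453 px, y = 251 px

Content width = 1038 − 216 − 112 = 710 px; content height = 711 − 91 − 140 = 480 px.
Top-left is one-third across and one-third down within the content area.
x = 216 + 1 × 710/3 = 216 + 236.67 ≈ 453
y = 91 + 1 × 480/3 = 91 + 160.00 ≈ 251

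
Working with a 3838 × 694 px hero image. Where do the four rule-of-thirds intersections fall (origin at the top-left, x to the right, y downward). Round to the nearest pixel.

(1279, 231), (2559, 231), (1279, 463), (2559, 463)

One third of 3838 is 1279.33; one third of 694 is 231.33.
Vertical third lines at x = 1279 and x = 2559; horizontal third lines at y = 231 and y = 463.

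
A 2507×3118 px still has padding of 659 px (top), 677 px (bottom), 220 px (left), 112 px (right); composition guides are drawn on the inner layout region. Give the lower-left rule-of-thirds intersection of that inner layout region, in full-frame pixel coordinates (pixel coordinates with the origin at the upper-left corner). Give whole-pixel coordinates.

x = 945 px, y = 1847 px

Content width = 2507 − 220 − 112 = 2175 px; content height = 3118 − 659 − 677 = 1782 px.
Lower-left is one-third across and two-thirds down within the inner layout region.
x = 220 + 1 × 2175/3 = 220 + 725.00 ≈ 945
y = 659 + 2 × 1782/3 = 659 + 1188.00 ≈ 1847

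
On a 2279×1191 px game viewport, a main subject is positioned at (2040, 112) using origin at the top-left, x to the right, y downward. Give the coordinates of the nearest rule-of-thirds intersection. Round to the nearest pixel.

Third lines: x ∈ {760, 1519}, y ∈ {397, 794}.
2040 is closer to x = 1519; 112 is closer to y = 397.
So the nearest intersection is the upper-right power point.

x = 1519 px, y = 397 px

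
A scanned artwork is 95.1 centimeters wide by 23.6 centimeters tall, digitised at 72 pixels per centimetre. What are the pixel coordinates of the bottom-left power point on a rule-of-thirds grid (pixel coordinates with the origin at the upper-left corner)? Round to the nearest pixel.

(2282, 1133)

In pixels the canvas is 95.1 × 72 = 6847.2 wide and 23.6 × 72 = 1699.2 tall.
The bottom-left point is one-third across and two-thirds down:
x = 1 × 6847.2/3 ≈ 2282; y = 2 × 1699.2/3 ≈ 1133.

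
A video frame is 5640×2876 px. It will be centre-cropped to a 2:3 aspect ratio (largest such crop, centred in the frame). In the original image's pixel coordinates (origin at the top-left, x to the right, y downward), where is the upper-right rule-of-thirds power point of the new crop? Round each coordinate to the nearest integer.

5640/2876 > 2/3, so the 2:3 crop keeps the full height 2876 and trims width to 2876 × 2/3 = 1917.33 px.
Left offset = (5640 − 1917.33)/2 = 1861.33 px; top offset = 0.
Upper-right is two-thirds across and one-third down within the crop:
x = 1861.33 + 2 × 1917.33/3 ≈ 3140; y = 0.00 + 1 × 2876.00/3 ≈ 959.

(3140, 959)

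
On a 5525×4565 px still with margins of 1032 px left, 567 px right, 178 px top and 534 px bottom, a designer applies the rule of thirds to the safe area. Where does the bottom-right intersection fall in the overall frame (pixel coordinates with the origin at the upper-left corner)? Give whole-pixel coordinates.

x = 3649 px, y = 2747 px

Content width = 5525 − 1032 − 567 = 3926 px; content height = 4565 − 178 − 534 = 3853 px.
Bottom-right is two-thirds across and two-thirds down within the safe area.
x = 1032 + 2 × 3926/3 = 1032 + 2617.33 ≈ 3649
y = 178 + 2 × 3853/3 = 178 + 2568.67 ≈ 2747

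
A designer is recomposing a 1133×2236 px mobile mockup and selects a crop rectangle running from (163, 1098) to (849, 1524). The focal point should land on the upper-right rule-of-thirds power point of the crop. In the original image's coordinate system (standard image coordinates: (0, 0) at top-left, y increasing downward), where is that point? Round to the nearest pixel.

Crop width = 849 − 163 = 686 px; one third is 228.67 px.
Crop height = 1524 − 1098 = 426 px; one third is 142.00 px.
The upper-right point is two-thirds across and one-third down within the crop:
x = 163 + 2 × 228.67 ≈ 620; y = 1098 + 1 × 142.00 ≈ 1240.

x = 620 px, y = 1240 px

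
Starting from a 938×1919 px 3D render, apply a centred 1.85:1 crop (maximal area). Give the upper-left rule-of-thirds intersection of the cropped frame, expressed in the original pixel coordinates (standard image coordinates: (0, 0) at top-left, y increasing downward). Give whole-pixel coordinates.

938/1919 < 1.85/1, so the 1.85:1 crop keeps the full width 938 and trims height to 938 × 1/1.85 = 507.03 px.
Top offset = (1919 − 507.03)/2 = 705.99 px; left offset = 0.
Upper-left is one-third across and one-third down within the crop:
x = 0.00 + 1 × 938.00/3 ≈ 313; y = 705.99 + 1 × 507.03/3 ≈ 875.

(313, 875)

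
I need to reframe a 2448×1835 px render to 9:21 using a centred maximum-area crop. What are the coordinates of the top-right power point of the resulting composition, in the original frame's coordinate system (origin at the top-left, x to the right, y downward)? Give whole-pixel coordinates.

2448/1835 > 9/21, so the 9:21 crop keeps the full height 1835 and trims width to 1835 × 9/21 = 786.43 px.
Left offset = (2448 − 786.43)/2 = 830.79 px; top offset = 0.
Top-right is two-thirds across and one-third down within the crop:
x = 830.79 + 2 × 786.43/3 ≈ 1355; y = 0.00 + 1 × 1835.00/3 ≈ 612.

(1355, 612)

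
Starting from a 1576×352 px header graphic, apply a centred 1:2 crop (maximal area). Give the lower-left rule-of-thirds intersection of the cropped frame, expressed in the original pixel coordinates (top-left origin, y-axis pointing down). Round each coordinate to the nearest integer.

x = 759 px, y = 235 px

1576/352 > 1/2, so the 1:2 crop keeps the full height 352 and trims width to 352 × 1/2 = 176.00 px.
Left offset = (1576 − 176.00)/2 = 700.00 px; top offset = 0.
Lower-left is one-third across and two-thirds down within the crop:
x = 700.00 + 1 × 176.00/3 ≈ 759; y = 0.00 + 2 × 352.00/3 ≈ 235.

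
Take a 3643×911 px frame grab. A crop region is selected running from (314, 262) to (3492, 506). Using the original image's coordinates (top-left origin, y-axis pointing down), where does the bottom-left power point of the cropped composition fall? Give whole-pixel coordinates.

x = 1373 px, y = 425 px

Crop width = 3492 − 314 = 3178 px; one third is 1059.33 px.
Crop height = 506 − 262 = 244 px; one third is 81.33 px.
The bottom-left point is one-third across and two-thirds down within the crop:
x = 314 + 1 × 1059.33 ≈ 1373; y = 262 + 2 × 81.33 ≈ 425.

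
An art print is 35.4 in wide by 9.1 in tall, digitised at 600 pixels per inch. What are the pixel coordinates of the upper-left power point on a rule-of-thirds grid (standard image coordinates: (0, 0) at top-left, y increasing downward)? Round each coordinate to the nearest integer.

x = 7080 px, y = 1820 px

In pixels the canvas is 35.4 × 600 = 21240 wide and 9.1 × 600 = 5460 tall.
The upper-left point is one-third across and one-third down:
x = 1 × 21240/3 ≈ 7080; y = 1 × 5460/3 ≈ 1820.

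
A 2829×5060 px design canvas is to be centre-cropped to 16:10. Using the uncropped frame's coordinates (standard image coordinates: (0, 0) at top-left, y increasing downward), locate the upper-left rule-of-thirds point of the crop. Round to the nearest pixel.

2829/5060 < 16/10, so the 16:10 crop keeps the full width 2829 and trims height to 2829 × 10/16 = 1768.12 px.
Top offset = (5060 − 1768.12)/2 = 1645.94 px; left offset = 0.
Upper-left is one-third across and one-third down within the crop:
x = 0.00 + 1 × 2829.00/3 ≈ 943; y = 1645.94 + 1 × 1768.12/3 ≈ 2235.

x = 943 px, y = 2235 px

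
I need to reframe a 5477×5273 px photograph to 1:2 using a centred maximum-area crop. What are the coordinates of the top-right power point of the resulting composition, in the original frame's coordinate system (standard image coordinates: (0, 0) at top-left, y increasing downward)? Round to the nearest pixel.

x = 3178 px, y = 1758 px

5477/5273 > 1/2, so the 1:2 crop keeps the full height 5273 and trims width to 5273 × 1/2 = 2636.50 px.
Left offset = (5477 − 2636.50)/2 = 1420.25 px; top offset = 0.
Top-right is two-thirds across and one-third down within the crop:
x = 1420.25 + 2 × 2636.50/3 ≈ 3178; y = 0.00 + 1 × 5273.00/3 ≈ 1758.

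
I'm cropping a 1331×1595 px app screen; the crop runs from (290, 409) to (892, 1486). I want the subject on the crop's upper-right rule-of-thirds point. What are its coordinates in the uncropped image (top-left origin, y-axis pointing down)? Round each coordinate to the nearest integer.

Crop width = 892 − 290 = 602 px; one third is 200.67 px.
Crop height = 1486 − 409 = 1077 px; one third is 359.00 px.
The upper-right point is two-thirds across and one-third down within the crop:
x = 290 + 2 × 200.67 ≈ 691; y = 409 + 1 × 359.00 ≈ 768.

x = 691 px, y = 768 px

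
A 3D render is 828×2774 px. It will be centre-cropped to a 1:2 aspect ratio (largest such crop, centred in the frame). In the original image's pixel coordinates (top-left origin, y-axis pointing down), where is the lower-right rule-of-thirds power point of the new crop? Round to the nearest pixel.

(552, 1663)

828/2774 < 1/2, so the 1:2 crop keeps the full width 828 and trims height to 828 × 2/1 = 1656.00 px.
Top offset = (2774 − 1656.00)/2 = 559.00 px; left offset = 0.
Lower-right is two-thirds across and two-thirds down within the crop:
x = 0.00 + 2 × 828.00/3 ≈ 552; y = 559.00 + 2 × 1656.00/3 ≈ 1663.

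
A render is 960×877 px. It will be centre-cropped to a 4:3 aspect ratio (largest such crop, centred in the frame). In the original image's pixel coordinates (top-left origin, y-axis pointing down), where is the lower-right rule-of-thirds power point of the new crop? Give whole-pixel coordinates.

960/877 < 4/3, so the 4:3 crop keeps the full width 960 and trims height to 960 × 3/4 = 720.00 px.
Top offset = (877 − 720.00)/2 = 78.50 px; left offset = 0.
Lower-right is two-thirds across and two-thirds down within the crop:
x = 0.00 + 2 × 960.00/3 ≈ 640; y = 78.50 + 2 × 720.00/3 ≈ 559.

x = 640 px, y = 559 px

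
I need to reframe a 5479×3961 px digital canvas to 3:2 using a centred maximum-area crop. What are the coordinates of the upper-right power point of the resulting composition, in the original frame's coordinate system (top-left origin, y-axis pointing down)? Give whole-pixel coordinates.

x = 3653 px, y = 1372 px

5479/3961 < 3/2, so the 3:2 crop keeps the full width 5479 and trims height to 5479 × 2/3 = 3652.67 px.
Top offset = (3961 − 3652.67)/2 = 154.17 px; left offset = 0.
Upper-right is two-thirds across and one-third down within the crop:
x = 0.00 + 2 × 5479.00/3 ≈ 3653; y = 154.17 + 1 × 3652.67/3 ≈ 1372.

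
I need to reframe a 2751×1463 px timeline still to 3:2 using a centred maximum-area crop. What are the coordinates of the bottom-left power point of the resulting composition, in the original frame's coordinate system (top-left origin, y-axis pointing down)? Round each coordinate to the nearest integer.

2751/1463 > 3/2, so the 3:2 crop keeps the full height 1463 and trims width to 1463 × 3/2 = 2194.50 px.
Left offset = (2751 − 2194.50)/2 = 278.25 px; top offset = 0.
Bottom-left is one-third across and two-thirds down within the crop:
x = 278.25 + 1 × 2194.50/3 ≈ 1010; y = 0.00 + 2 × 1463.00/3 ≈ 975.

(1010, 975)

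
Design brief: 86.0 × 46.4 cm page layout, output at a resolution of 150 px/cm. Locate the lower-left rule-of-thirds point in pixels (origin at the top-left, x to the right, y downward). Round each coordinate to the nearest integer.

In pixels the canvas is 86.0 × 150 = 12900 wide and 46.4 × 150 = 6960 tall.
The lower-left point is one-third across and two-thirds down:
x = 1 × 12900/3 ≈ 4300; y = 2 × 6960/3 ≈ 4640.

x = 4300 px, y = 4640 px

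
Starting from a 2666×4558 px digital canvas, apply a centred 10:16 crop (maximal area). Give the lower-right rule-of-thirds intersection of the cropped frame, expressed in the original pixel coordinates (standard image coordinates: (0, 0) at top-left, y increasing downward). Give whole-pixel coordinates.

2666/4558 < 10/16, so the 10:16 crop keeps the full width 2666 and trims height to 2666 × 16/10 = 4265.60 px.
Top offset = (4558 − 4265.60)/2 = 146.20 px; left offset = 0.
Lower-right is two-thirds across and two-thirds down within the crop:
x = 0.00 + 2 × 2666.00/3 ≈ 1777; y = 146.20 + 2 × 4265.60/3 ≈ 2990.

x = 1777 px, y = 2990 px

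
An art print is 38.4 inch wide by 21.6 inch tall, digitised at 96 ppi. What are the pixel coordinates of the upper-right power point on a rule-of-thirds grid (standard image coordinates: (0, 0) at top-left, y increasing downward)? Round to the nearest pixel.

In pixels the canvas is 38.4 × 96 = 3686.4 wide and 21.6 × 96 = 2073.6 tall.
The upper-right point is two-thirds across and one-third down:
x = 2 × 3686.4/3 ≈ 2458; y = 1 × 2073.6/3 ≈ 691.

(2458, 691)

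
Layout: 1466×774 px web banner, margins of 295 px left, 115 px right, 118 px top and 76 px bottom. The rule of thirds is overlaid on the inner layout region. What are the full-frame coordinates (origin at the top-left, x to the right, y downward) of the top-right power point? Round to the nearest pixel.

Content width = 1466 − 295 − 115 = 1056 px; content height = 774 − 118 − 76 = 580 px.
Top-right is two-thirds across and one-third down within the inner layout region.
x = 295 + 2 × 1056/3 = 295 + 704.00 ≈ 999
y = 118 + 1 × 580/3 = 118 + 193.33 ≈ 311

(999, 311)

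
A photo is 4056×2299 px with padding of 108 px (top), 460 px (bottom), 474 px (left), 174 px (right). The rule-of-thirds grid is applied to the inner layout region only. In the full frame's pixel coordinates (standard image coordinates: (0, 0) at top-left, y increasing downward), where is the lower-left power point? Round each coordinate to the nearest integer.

Content width = 4056 − 474 − 174 = 3408 px; content height = 2299 − 108 − 460 = 1731 px.
Lower-left is one-third across and two-thirds down within the inner layout region.
x = 474 + 1 × 3408/3 = 474 + 1136.00 ≈ 1610
y = 108 + 2 × 1731/3 = 108 + 1154.00 ≈ 1262

x = 1610 px, y = 1262 px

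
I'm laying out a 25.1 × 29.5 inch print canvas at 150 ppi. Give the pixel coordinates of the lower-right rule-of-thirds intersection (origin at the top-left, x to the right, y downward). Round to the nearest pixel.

In pixels the canvas is 25.1 × 150 = 3765 wide and 29.5 × 150 = 4425 tall.
The lower-right point is two-thirds across and two-thirds down:
x = 2 × 3765/3 ≈ 2510; y = 2 × 4425/3 ≈ 2950.

x = 2510 px, y = 2950 px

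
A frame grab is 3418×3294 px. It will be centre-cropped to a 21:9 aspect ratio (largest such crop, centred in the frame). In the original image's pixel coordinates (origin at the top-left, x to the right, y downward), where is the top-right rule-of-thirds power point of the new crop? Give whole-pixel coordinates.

(2279, 1403)

3418/3294 < 21/9, so the 21:9 crop keeps the full width 3418 and trims height to 3418 × 9/21 = 1464.86 px.
Top offset = (3294 − 1464.86)/2 = 914.57 px; left offset = 0.
Top-right is two-thirds across and one-third down within the crop:
x = 0.00 + 2 × 3418.00/3 ≈ 2279; y = 914.57 + 1 × 1464.86/3 ≈ 1403.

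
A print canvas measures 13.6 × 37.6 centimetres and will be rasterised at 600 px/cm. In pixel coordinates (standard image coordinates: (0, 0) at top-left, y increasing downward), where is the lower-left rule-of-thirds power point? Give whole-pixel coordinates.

In pixels the canvas is 13.6 × 600 = 8160 wide and 37.6 × 600 = 22560 tall.
The lower-left point is one-third across and two-thirds down:
x = 1 × 8160/3 ≈ 2720; y = 2 × 22560/3 ≈ 15040.

x = 2720 px, y = 15040 px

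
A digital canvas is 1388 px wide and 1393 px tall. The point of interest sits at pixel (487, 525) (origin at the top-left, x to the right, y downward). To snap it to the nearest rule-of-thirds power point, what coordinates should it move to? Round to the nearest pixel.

(463, 464)

Third lines: x ∈ {463, 925}, y ∈ {464, 929}.
487 is closer to x = 463; 525 is closer to y = 464.
So the nearest intersection is the upper-left power point.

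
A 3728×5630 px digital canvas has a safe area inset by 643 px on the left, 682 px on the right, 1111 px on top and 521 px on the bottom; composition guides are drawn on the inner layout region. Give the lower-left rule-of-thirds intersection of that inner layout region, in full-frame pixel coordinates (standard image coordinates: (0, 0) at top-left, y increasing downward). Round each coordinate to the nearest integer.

Content width = 3728 − 643 − 682 = 2403 px; content height = 5630 − 1111 − 521 = 3998 px.
Lower-left is one-third across and two-thirds down within the inner layout region.
x = 643 + 1 × 2403/3 = 643 + 801.00 ≈ 1444
y = 1111 + 2 × 3998/3 = 1111 + 2665.33 ≈ 3776

x = 1444 px, y = 3776 px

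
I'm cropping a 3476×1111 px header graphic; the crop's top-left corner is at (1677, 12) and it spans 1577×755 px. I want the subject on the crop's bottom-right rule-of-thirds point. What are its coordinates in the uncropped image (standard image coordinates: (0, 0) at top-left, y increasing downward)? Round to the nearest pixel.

x = 2728 px, y = 515 px

One third of the crop width 1577 is 525.67 px.
One third of the crop height 755 is 251.67 px.
The bottom-right point is two-thirds across and two-thirds down within the crop:
x = 1677 + 2 × 525.67 ≈ 2728; y = 12 + 2 × 251.67 ≈ 515.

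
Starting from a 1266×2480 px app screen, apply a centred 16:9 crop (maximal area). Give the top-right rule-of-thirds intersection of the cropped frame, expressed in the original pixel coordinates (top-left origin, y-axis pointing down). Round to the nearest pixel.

x = 844 px, y = 1121 px

1266/2480 < 16/9, so the 16:9 crop keeps the full width 1266 and trims height to 1266 × 9/16 = 712.12 px.
Top offset = (2480 − 712.12)/2 = 883.94 px; left offset = 0.
Top-right is two-thirds across and one-third down within the crop:
x = 0.00 + 2 × 1266.00/3 ≈ 844; y = 883.94 + 1 × 712.12/3 ≈ 1121.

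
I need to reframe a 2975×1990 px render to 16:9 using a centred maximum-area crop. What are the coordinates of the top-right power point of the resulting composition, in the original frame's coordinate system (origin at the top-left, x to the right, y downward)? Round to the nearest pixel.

x = 1983 px, y = 716 px

2975/1990 < 16/9, so the 16:9 crop keeps the full width 2975 and trims height to 2975 × 9/16 = 1673.44 px.
Top offset = (1990 − 1673.44)/2 = 158.28 px; left offset = 0.
Top-right is two-thirds across and one-third down within the crop:
x = 0.00 + 2 × 2975.00/3 ≈ 1983; y = 158.28 + 1 × 1673.44/3 ≈ 716.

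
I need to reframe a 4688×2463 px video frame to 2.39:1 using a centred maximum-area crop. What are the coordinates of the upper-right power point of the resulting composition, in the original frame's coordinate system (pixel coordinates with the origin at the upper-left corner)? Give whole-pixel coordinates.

(3125, 905)

4688/2463 < 2.39/1, so the 2.39:1 crop keeps the full width 4688 and trims height to 4688 × 1/2.39 = 1961.51 px.
Top offset = (2463 − 1961.51)/2 = 250.75 px; left offset = 0.
Upper-right is two-thirds across and one-third down within the crop:
x = 0.00 + 2 × 4688.00/3 ≈ 3125; y = 250.75 + 1 × 1961.51/3 ≈ 905.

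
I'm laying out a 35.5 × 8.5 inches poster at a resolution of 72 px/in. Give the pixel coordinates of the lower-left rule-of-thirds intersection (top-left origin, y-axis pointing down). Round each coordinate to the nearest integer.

In pixels the canvas is 35.5 × 72 = 2556 wide and 8.5 × 72 = 612 tall.
The lower-left point is one-third across and two-thirds down:
x = 1 × 2556/3 ≈ 852; y = 2 × 612/3 ≈ 408.

(852, 408)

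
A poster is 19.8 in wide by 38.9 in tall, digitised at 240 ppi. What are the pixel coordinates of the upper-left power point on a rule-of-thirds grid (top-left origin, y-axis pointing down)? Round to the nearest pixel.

(1584, 3112)

In pixels the canvas is 19.8 × 240 = 4752 wide and 38.9 × 240 = 9336 tall.
The upper-left point is one-third across and one-third down:
x = 1 × 4752/3 ≈ 1584; y = 1 × 9336/3 ≈ 3112.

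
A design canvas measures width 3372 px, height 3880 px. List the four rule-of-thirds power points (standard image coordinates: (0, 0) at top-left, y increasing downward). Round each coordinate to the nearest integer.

(1124, 1293), (2248, 1293), (1124, 2587), (2248, 2587)

One third of 3372 is 1124; one third of 3880 is 1293.33.
Vertical third lines at x = 1124 and x = 2248; horizontal third lines at y = 1293 and y = 2587.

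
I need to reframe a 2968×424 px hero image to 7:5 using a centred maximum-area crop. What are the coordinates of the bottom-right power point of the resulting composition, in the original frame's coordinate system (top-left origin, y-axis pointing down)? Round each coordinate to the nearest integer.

2968/424 > 7/5, so the 7:5 crop keeps the full height 424 and trims width to 424 × 7/5 = 593.60 px.
Left offset = (2968 − 593.60)/2 = 1187.20 px; top offset = 0.
Bottom-right is two-thirds across and two-thirds down within the crop:
x = 1187.20 + 2 × 593.60/3 ≈ 1583; y = 0.00 + 2 × 424.00/3 ≈ 283.

(1583, 283)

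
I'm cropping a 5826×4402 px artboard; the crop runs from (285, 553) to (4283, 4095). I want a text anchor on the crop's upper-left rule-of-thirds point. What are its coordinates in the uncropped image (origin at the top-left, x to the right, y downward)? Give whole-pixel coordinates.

x = 1618 px, y = 1734 px

Crop width = 4283 − 285 = 3998 px; one third is 1332.67 px.
Crop height = 4095 − 553 = 3542 px; one third is 1180.67 px.
The upper-left point is one-third across and one-third down within the crop:
x = 285 + 1 × 1332.67 ≈ 1618; y = 553 + 1 × 1180.67 ≈ 1734.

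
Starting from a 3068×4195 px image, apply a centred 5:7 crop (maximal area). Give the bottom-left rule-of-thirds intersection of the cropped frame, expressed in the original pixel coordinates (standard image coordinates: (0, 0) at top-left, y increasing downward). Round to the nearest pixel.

(1035, 2797)

3068/4195 > 5/7, so the 5:7 crop keeps the full height 4195 and trims width to 4195 × 5/7 = 2996.43 px.
Left offset = (3068 − 2996.43)/2 = 35.79 px; top offset = 0.
Bottom-left is one-third across and two-thirds down within the crop:
x = 35.79 + 1 × 2996.43/3 ≈ 1035; y = 0.00 + 2 × 4195.00/3 ≈ 2797.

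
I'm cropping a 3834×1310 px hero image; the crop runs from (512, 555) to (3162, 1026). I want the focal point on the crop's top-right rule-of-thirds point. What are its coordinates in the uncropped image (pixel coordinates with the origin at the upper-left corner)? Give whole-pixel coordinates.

Crop width = 3162 − 512 = 2650 px; one third is 883.33 px.
Crop height = 1026 − 555 = 471 px; one third is 157.00 px.
The top-right point is two-thirds across and one-third down within the crop:
x = 512 + 2 × 883.33 ≈ 2279; y = 555 + 1 × 157.00 ≈ 712.

(2279, 712)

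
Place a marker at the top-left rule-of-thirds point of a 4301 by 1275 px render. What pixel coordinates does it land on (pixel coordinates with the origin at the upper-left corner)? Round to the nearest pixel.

The top-left point sits one-third of the way across and one-third of the way down.
x = 1 × 4301/3 ≈ 1434; y = 1 × 1275/3 ≈ 425.

x = 1434 px, y = 425 px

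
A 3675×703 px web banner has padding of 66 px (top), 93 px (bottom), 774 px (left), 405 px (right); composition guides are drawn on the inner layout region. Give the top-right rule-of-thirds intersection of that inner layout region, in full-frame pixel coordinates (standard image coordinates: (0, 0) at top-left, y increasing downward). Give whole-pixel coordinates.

x = 2438 px, y = 247 px

Content width = 3675 − 774 − 405 = 2496 px; content height = 703 − 66 − 93 = 544 px.
Top-right is two-thirds across and one-third down within the inner layout region.
x = 774 + 2 × 2496/3 = 774 + 1664.00 ≈ 2438
y = 66 + 1 × 544/3 = 66 + 181.33 ≈ 247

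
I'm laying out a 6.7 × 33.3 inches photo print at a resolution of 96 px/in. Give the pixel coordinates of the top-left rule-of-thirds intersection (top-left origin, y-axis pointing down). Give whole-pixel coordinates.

(214, 1066)

In pixels the canvas is 6.7 × 96 = 643.2 wide and 33.3 × 96 = 3196.8 tall.
The top-left point is one-third across and one-third down:
x = 1 × 643.2/3 ≈ 214; y = 1 × 3196.8/3 ≈ 1066.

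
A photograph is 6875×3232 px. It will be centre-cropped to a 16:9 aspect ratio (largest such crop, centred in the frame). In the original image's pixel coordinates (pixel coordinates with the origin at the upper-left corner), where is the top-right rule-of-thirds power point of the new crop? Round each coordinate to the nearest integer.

6875/3232 > 16/9, so the 16:9 crop keeps the full height 3232 and trims width to 3232 × 16/9 = 5745.78 px.
Left offset = (6875 − 5745.78)/2 = 564.61 px; top offset = 0.
Top-right is two-thirds across and one-third down within the crop:
x = 564.61 + 2 × 5745.78/3 ≈ 4395; y = 0.00 + 1 × 3232.00/3 ≈ 1077.

x = 4395 px, y = 1077 px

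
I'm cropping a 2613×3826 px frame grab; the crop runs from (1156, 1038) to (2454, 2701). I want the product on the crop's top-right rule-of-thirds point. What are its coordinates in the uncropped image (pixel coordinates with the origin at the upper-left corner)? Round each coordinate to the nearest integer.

x = 2021 px, y = 1592 px

Crop width = 2454 − 1156 = 1298 px; one third is 432.67 px.
Crop height = 2701 − 1038 = 1663 px; one third is 554.33 px.
The top-right point is two-thirds across and one-third down within the crop:
x = 1156 + 2 × 432.67 ≈ 2021; y = 1038 + 1 × 554.33 ≈ 1592.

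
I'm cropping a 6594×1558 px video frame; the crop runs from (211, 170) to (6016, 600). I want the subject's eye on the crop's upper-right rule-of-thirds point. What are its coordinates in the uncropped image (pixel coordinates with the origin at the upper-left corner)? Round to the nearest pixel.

(4081, 313)

Crop width = 6016 − 211 = 5805 px; one third is 1935.00 px.
Crop height = 600 − 170 = 430 px; one third is 143.33 px.
The upper-right point is two-thirds across and one-third down within the crop:
x = 211 + 2 × 1935.00 ≈ 4081; y = 170 + 1 × 143.33 ≈ 313.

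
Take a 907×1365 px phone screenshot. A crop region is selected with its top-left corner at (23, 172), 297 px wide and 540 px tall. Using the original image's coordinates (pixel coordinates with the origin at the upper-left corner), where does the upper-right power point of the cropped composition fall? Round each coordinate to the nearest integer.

x = 221 px, y = 352 px

One third of the crop width 297 is 99.00 px.
One third of the crop height 540 is 180.00 px.
The upper-right point is two-thirds across and one-third down within the crop:
x = 23 + 2 × 99.00 ≈ 221; y = 172 + 1 × 180.00 ≈ 352.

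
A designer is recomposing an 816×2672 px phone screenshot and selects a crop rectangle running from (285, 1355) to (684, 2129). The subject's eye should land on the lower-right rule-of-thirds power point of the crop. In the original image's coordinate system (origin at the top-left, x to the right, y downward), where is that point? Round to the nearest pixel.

x = 551 px, y = 1871 px

Crop width = 684 − 285 = 399 px; one third is 133.00 px.
Crop height = 2129 − 1355 = 774 px; one third is 258.00 px.
The lower-right point is two-thirds across and two-thirds down within the crop:
x = 285 + 2 × 133.00 ≈ 551; y = 1355 + 2 × 258.00 ≈ 1871.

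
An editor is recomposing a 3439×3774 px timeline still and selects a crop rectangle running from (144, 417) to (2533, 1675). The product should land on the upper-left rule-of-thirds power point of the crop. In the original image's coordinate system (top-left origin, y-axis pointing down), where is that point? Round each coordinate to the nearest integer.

Crop width = 2533 − 144 = 2389 px; one third is 796.33 px.
Crop height = 1675 − 417 = 1258 px; one third is 419.33 px.
The upper-left point is one-third across and one-third down within the crop:
x = 144 + 1 × 796.33 ≈ 940; y = 417 + 1 × 419.33 ≈ 836.

x = 940 px, y = 836 px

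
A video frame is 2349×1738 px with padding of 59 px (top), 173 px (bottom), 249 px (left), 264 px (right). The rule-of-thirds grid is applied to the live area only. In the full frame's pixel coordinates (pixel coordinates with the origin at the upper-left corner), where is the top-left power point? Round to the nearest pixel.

(861, 561)

Content width = 2349 − 249 − 264 = 1836 px; content height = 1738 − 59 − 173 = 1506 px.
Top-left is one-third across and one-third down within the live area.
x = 249 + 1 × 1836/3 = 249 + 612.00 ≈ 861
y = 59 + 1 × 1506/3 = 59 + 502.00 ≈ 561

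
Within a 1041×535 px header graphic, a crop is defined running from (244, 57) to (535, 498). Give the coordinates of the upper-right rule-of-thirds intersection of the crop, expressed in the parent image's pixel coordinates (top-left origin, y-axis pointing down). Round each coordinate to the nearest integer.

x = 438 px, y = 204 px

Crop width = 535 − 244 = 291 px; one third is 97.00 px.
Crop height = 498 − 57 = 441 px; one third is 147.00 px.
The upper-right point is two-thirds across and one-third down within the crop:
x = 244 + 2 × 97.00 ≈ 438; y = 57 + 1 × 147.00 ≈ 204.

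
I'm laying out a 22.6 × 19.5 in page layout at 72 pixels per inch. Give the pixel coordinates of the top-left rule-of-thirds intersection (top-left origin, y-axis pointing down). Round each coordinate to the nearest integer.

x = 542 px, y = 468 px

In pixels the canvas is 22.6 × 72 = 1627.2 wide and 19.5 × 72 = 1404 tall.
The top-left point is one-third across and one-third down:
x = 1 × 1627.2/3 ≈ 542; y = 1 × 1404/3 ≈ 468.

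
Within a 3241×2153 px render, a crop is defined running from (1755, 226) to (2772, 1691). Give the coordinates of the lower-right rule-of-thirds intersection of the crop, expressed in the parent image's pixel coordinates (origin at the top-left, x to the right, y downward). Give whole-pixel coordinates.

Crop width = 2772 − 1755 = 1017 px; one third is 339.00 px.
Crop height = 1691 − 226 = 1465 px; one third is 488.33 px.
The lower-right point is two-thirds across and two-thirds down within the crop:
x = 1755 + 2 × 339.00 ≈ 2433; y = 226 + 2 × 488.33 ≈ 1203.

(2433, 1203)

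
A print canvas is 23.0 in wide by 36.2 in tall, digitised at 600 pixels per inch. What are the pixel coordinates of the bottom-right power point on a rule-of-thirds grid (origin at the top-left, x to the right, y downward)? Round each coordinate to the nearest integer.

(9200, 14480)

In pixels the canvas is 23.0 × 600 = 13800 wide and 36.2 × 600 = 21720 tall.
The bottom-right point is two-thirds across and two-thirds down:
x = 2 × 13800/3 ≈ 9200; y = 2 × 21720/3 ≈ 14480.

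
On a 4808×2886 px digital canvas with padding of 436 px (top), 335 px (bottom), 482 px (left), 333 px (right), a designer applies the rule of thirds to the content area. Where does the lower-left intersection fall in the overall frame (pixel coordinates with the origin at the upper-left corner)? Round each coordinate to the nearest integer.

Content width = 4808 − 482 − 333 = 3993 px; content height = 2886 − 436 − 335 = 2115 px.
Lower-left is one-third across and two-thirds down within the content area.
x = 482 + 1 × 3993/3 = 482 + 1331.00 ≈ 1813
y = 436 + 2 × 2115/3 = 436 + 1410.00 ≈ 1846

(1813, 1846)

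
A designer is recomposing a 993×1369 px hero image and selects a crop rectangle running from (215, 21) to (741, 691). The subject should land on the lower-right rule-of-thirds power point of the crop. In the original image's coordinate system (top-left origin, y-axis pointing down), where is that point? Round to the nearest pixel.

Crop width = 741 − 215 = 526 px; one third is 175.33 px.
Crop height = 691 − 21 = 670 px; one third is 223.33 px.
The lower-right point is two-thirds across and two-thirds down within the crop:
x = 215 + 2 × 175.33 ≈ 566; y = 21 + 2 × 223.33 ≈ 468.

(566, 468)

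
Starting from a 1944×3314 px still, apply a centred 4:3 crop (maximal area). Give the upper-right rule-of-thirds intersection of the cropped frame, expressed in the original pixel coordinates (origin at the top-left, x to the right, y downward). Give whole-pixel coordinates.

1944/3314 < 4/3, so the 4:3 crop keeps the full width 1944 and trims height to 1944 × 3/4 = 1458.00 px.
Top offset = (3314 − 1458.00)/2 = 928.00 px; left offset = 0.
Upper-right is two-thirds across and one-third down within the crop:
x = 0.00 + 2 × 1944.00/3 ≈ 1296; y = 928.00 + 1 × 1458.00/3 ≈ 1414.

(1296, 1414)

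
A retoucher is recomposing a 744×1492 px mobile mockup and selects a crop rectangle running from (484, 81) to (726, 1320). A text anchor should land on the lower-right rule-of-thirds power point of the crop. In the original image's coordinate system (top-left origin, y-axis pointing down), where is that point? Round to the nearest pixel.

(645, 907)

Crop width = 726 − 484 = 242 px; one third is 80.67 px.
Crop height = 1320 − 81 = 1239 px; one third is 413.00 px.
The lower-right point is two-thirds across and two-thirds down within the crop:
x = 484 + 2 × 80.67 ≈ 645; y = 81 + 2 × 413.00 ≈ 907.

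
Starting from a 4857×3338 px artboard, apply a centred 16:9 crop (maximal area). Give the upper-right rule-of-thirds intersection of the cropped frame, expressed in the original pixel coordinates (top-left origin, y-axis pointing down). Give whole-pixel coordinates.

(3238, 1214)

4857/3338 < 16/9, so the 16:9 crop keeps the full width 4857 and trims height to 4857 × 9/16 = 2732.06 px.
Top offset = (3338 − 2732.06)/2 = 302.97 px; left offset = 0.
Upper-right is two-thirds across and one-third down within the crop:
x = 0.00 + 2 × 4857.00/3 ≈ 3238; y = 302.97 + 1 × 2732.06/3 ≈ 1214.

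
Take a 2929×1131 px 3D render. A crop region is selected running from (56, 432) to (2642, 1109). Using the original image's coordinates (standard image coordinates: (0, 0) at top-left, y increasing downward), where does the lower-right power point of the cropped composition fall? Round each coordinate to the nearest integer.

x = 1780 px, y = 883 px

Crop width = 2642 − 56 = 2586 px; one third is 862.00 px.
Crop height = 1109 − 432 = 677 px; one third is 225.67 px.
The lower-right point is two-thirds across and two-thirds down within the crop:
x = 56 + 2 × 862.00 ≈ 1780; y = 432 + 2 × 225.67 ≈ 883.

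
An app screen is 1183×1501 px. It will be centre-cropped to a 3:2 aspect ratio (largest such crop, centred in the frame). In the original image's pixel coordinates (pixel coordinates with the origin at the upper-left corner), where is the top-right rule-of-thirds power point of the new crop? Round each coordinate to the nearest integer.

(789, 619)

1183/1501 < 3/2, so the 3:2 crop keeps the full width 1183 and trims height to 1183 × 2/3 = 788.67 px.
Top offset = (1501 − 788.67)/2 = 356.17 px; left offset = 0.
Top-right is two-thirds across and one-third down within the crop:
x = 0.00 + 2 × 1183.00/3 ≈ 789; y = 356.17 + 1 × 788.67/3 ≈ 619.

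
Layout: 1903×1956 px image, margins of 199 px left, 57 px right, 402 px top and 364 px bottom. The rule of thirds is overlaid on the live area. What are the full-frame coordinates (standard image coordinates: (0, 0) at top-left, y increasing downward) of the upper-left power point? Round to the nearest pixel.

Content width = 1903 − 199 − 57 = 1647 px; content height = 1956 − 402 − 364 = 1190 px.
Upper-left is one-third across and one-third down within the live area.
x = 199 + 1 × 1647/3 = 199 + 549.00 ≈ 748
y = 402 + 1 × 1190/3 = 402 + 396.67 ≈ 799

x = 748 px, y = 799 px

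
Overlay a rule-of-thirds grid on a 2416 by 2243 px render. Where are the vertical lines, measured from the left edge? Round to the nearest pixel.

805 px and 1611 px

2416 / 3 = 805.33, so the vertical lines sit at one and two thirds of 2416.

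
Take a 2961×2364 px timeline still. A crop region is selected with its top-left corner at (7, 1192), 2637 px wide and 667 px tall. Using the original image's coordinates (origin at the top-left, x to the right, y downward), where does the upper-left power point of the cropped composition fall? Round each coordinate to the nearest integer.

x = 886 px, y = 1414 px

One third of the crop width 2637 is 879.00 px.
One third of the crop height 667 is 222.33 px.
The upper-left point is one-third across and one-third down within the crop:
x = 7 + 1 × 879.00 ≈ 886; y = 1192 + 1 × 222.33 ≈ 1414.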